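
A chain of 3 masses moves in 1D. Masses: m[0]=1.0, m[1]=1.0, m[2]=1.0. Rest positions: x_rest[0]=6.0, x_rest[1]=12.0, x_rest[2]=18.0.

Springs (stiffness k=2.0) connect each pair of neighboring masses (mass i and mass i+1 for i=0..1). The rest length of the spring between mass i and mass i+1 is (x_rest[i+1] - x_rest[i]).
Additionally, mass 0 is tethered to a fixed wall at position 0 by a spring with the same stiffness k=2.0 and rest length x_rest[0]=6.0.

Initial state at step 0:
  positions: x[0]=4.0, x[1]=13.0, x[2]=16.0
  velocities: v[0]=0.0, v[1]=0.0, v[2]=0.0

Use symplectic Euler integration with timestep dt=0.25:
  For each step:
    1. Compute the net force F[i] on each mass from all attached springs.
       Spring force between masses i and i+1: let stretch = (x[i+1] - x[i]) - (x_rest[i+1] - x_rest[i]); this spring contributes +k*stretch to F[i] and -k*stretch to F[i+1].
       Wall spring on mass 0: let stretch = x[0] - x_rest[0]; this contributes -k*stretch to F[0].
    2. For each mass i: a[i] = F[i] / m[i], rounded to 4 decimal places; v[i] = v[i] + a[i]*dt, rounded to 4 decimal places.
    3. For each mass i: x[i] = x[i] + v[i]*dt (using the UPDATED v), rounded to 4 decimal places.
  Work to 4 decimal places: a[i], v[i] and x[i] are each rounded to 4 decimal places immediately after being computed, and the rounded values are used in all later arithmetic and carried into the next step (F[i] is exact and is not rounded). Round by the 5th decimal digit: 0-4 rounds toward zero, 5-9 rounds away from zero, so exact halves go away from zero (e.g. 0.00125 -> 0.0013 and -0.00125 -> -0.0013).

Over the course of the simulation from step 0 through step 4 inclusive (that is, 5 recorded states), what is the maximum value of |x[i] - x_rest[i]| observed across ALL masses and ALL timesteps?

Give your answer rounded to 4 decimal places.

Step 0: x=[4.0000 13.0000 16.0000] v=[0.0000 0.0000 0.0000]
Step 1: x=[4.6250 12.2500 16.3750] v=[2.5000 -3.0000 1.5000]
Step 2: x=[5.6250 11.0625 16.9844] v=[4.0000 -4.7500 2.4375]
Step 3: x=[6.6016 9.9356 17.6036] v=[3.9063 -4.5078 2.4766]
Step 4: x=[7.1697 9.3504 18.0143] v=[2.2725 -2.3408 1.6426]
Max displacement = 2.6496

Answer: 2.6496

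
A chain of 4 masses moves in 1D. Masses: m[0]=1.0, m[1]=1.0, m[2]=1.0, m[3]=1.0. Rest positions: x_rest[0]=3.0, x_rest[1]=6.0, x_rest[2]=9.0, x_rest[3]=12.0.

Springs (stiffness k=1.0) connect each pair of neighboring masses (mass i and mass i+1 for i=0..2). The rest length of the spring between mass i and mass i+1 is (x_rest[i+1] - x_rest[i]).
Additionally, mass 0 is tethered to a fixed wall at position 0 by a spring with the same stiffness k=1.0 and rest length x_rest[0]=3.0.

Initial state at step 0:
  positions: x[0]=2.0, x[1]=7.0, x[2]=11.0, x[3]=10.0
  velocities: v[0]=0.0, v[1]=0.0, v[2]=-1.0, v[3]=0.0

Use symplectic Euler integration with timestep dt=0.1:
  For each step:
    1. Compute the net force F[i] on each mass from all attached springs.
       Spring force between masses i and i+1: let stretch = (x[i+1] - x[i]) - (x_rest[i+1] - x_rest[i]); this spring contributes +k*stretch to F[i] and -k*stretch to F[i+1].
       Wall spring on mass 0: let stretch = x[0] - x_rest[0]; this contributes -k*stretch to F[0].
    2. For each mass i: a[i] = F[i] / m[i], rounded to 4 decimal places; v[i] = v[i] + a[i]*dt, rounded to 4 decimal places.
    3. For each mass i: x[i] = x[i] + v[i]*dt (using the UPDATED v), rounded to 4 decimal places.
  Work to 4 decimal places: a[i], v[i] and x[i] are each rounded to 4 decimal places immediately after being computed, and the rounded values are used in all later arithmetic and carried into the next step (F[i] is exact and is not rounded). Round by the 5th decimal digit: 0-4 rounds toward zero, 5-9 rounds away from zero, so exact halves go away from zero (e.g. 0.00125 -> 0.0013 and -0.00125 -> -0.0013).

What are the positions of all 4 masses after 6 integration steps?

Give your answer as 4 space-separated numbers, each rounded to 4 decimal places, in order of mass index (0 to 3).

Step 0: x=[2.0000 7.0000 11.0000 10.0000] v=[0.0000 0.0000 -1.0000 0.0000]
Step 1: x=[2.0300 6.9900 10.8500 10.0400] v=[0.3000 -0.1000 -1.5000 0.4000]
Step 2: x=[2.0893 6.9690 10.6533 10.1181] v=[0.5930 -0.2100 -1.9670 0.7810]
Step 3: x=[2.1765 6.9361 10.4144 10.2316] v=[0.8720 -0.3295 -2.3890 1.1345]
Step 4: x=[2.2895 6.8903 10.1389 10.3769] v=[1.1303 -0.4576 -2.7551 1.4528]
Step 5: x=[2.4256 6.8310 9.8333 10.5498] v=[1.3614 -0.5928 -3.0562 1.7290]
Step 6: x=[2.5815 6.7577 9.5048 10.7455] v=[1.5594 -0.7331 -3.2848 1.9574]

Answer: 2.5815 6.7577 9.5048 10.7455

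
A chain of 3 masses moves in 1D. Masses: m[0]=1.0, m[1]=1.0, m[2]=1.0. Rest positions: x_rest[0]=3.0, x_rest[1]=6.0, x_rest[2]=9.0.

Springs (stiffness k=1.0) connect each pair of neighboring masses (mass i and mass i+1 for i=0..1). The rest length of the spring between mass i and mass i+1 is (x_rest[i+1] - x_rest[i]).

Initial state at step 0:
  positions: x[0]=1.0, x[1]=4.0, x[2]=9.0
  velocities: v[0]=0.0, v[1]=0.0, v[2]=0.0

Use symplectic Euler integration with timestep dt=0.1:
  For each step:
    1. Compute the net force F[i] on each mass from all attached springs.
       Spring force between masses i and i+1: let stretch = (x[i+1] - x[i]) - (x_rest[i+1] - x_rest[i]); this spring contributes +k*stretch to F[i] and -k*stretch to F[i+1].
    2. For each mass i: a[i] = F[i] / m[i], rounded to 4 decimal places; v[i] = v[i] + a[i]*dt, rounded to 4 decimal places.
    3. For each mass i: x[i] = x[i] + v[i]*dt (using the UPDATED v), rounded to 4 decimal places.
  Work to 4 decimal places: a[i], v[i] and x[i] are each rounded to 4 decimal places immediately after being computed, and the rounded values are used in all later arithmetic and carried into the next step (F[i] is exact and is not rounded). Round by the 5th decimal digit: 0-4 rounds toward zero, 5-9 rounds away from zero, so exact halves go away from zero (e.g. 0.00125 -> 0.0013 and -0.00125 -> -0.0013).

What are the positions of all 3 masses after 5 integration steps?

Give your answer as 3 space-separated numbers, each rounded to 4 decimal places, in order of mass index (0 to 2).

Answer: 1.0068 4.2795 8.7137

Derivation:
Step 0: x=[1.0000 4.0000 9.0000] v=[0.0000 0.0000 0.0000]
Step 1: x=[1.0000 4.0200 8.9800] v=[0.0000 0.2000 -0.2000]
Step 2: x=[1.0002 4.0594 8.9404] v=[0.0020 0.3940 -0.3960]
Step 3: x=[1.0010 4.1170 8.8820] v=[0.0079 0.5762 -0.5841]
Step 4: x=[1.0030 4.1911 8.8059] v=[0.0195 0.7411 -0.7606]
Step 5: x=[1.0068 4.2795 8.7137] v=[0.0383 0.8838 -0.9221]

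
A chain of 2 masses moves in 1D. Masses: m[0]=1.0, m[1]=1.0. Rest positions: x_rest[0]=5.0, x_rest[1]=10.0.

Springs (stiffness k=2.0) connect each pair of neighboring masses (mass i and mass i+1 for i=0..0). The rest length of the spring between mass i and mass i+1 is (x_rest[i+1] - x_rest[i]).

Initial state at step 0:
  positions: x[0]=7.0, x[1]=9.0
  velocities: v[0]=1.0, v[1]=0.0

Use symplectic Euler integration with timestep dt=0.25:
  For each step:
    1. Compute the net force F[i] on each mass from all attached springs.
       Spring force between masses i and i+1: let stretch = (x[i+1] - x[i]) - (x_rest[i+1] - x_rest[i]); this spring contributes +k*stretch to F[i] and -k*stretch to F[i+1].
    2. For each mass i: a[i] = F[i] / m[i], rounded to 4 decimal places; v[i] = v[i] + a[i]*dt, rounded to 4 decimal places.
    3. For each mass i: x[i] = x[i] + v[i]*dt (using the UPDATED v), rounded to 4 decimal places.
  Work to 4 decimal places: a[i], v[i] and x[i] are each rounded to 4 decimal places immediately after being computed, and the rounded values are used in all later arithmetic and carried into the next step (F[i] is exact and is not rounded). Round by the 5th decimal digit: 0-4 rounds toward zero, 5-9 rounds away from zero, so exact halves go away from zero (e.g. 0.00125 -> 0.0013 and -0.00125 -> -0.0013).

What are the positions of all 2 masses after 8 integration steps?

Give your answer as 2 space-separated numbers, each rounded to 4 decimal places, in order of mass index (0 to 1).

Step 0: x=[7.0000 9.0000] v=[1.0000 0.0000]
Step 1: x=[6.8750 9.3750] v=[-0.5000 1.5000]
Step 2: x=[6.4375 10.0625] v=[-1.7500 2.7500]
Step 3: x=[5.8281 10.9219] v=[-2.4375 3.4375]
Step 4: x=[5.2305 11.7696] v=[-2.3906 3.3906]
Step 5: x=[4.8252 12.4249] v=[-1.6211 2.6211]
Step 6: x=[4.7449 12.7552] v=[-0.3213 1.3213]
Step 7: x=[5.0409 12.7092] v=[1.1839 -0.1839]
Step 8: x=[5.6704 12.3297] v=[2.5181 -1.5181]

Answer: 5.6704 12.3297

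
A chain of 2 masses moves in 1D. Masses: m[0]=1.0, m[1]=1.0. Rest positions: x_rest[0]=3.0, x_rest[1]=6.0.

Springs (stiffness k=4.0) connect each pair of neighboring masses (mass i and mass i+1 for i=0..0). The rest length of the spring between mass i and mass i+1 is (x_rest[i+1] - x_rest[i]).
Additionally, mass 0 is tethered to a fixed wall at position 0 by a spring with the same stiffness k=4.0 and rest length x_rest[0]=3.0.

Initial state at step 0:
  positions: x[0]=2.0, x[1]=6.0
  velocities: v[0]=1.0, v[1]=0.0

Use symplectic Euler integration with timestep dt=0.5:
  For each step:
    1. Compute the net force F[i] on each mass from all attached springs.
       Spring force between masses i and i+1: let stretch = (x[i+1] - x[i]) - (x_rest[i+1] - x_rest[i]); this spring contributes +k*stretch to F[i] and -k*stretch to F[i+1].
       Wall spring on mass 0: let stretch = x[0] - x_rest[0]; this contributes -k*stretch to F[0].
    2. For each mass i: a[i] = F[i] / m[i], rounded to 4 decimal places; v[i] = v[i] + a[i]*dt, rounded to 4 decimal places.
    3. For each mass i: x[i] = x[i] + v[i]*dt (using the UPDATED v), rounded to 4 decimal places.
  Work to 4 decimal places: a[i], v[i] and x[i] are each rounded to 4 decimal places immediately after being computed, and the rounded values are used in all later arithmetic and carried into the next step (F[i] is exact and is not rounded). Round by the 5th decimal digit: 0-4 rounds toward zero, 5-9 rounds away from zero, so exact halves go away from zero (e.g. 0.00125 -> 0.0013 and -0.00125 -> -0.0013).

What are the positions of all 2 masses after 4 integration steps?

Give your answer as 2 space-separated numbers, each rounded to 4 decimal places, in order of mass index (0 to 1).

Answer: 4.5000 6.0000

Derivation:
Step 0: x=[2.0000 6.0000] v=[1.0000 0.0000]
Step 1: x=[4.5000 5.0000] v=[5.0000 -2.0000]
Step 2: x=[3.0000 6.5000] v=[-3.0000 3.0000]
Step 3: x=[2.0000 7.5000] v=[-2.0000 2.0000]
Step 4: x=[4.5000 6.0000] v=[5.0000 -3.0000]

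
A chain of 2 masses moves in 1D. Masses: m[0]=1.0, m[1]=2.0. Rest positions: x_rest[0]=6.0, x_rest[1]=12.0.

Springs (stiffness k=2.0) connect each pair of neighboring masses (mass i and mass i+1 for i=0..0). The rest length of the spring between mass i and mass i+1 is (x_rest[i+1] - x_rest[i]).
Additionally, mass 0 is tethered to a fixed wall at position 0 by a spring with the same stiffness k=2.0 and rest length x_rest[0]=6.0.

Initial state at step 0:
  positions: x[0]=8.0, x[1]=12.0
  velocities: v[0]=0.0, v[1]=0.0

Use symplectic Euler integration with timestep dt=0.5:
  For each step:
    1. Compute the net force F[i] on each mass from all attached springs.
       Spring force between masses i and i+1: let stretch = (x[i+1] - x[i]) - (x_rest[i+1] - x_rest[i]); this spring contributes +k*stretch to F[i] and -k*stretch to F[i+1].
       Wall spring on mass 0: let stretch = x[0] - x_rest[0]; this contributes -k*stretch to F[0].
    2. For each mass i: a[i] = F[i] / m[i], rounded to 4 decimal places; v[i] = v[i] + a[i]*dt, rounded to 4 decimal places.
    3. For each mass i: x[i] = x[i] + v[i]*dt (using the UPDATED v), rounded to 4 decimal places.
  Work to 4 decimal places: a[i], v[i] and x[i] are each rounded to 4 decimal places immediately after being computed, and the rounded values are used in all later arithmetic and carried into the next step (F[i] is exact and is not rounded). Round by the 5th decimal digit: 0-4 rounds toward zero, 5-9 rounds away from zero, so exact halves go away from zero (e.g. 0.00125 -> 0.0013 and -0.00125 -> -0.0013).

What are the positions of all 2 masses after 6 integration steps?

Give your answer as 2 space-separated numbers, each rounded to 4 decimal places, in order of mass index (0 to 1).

Step 0: x=[8.0000 12.0000] v=[0.0000 0.0000]
Step 1: x=[6.0000 12.5000] v=[-4.0000 1.0000]
Step 2: x=[4.2500 12.8750] v=[-3.5000 0.7500]
Step 3: x=[4.6875 12.5938] v=[0.8750 -0.5625]
Step 4: x=[6.7344 11.8360] v=[4.0938 -1.5157]
Step 5: x=[7.9649 11.3028] v=[2.4610 -1.0665]
Step 6: x=[6.8819 11.4351] v=[-2.1660 0.2646]

Answer: 6.8819 11.4351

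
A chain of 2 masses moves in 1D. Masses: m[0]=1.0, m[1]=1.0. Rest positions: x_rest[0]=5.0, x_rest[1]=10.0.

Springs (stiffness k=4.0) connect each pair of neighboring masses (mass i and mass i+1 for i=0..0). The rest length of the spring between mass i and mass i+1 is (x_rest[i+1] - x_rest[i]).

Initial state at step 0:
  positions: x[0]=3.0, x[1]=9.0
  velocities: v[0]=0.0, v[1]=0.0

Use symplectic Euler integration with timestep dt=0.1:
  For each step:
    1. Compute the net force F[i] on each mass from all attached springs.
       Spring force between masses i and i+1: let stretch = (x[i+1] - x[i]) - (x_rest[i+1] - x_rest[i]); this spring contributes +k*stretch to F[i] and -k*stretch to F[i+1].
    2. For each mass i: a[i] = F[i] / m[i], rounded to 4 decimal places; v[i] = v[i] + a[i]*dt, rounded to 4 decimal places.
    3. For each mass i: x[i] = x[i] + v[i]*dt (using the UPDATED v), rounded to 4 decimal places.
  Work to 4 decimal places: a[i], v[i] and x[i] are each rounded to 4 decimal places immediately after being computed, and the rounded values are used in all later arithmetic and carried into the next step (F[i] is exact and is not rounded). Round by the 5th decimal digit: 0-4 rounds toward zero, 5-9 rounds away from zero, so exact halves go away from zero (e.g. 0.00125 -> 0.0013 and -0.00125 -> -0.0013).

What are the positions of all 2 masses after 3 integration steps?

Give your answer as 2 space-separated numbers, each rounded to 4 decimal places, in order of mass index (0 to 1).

Answer: 3.2243 8.7757

Derivation:
Step 0: x=[3.0000 9.0000] v=[0.0000 0.0000]
Step 1: x=[3.0400 8.9600] v=[0.4000 -0.4000]
Step 2: x=[3.1168 8.8832] v=[0.7680 -0.7680]
Step 3: x=[3.2243 8.7757] v=[1.0746 -1.0746]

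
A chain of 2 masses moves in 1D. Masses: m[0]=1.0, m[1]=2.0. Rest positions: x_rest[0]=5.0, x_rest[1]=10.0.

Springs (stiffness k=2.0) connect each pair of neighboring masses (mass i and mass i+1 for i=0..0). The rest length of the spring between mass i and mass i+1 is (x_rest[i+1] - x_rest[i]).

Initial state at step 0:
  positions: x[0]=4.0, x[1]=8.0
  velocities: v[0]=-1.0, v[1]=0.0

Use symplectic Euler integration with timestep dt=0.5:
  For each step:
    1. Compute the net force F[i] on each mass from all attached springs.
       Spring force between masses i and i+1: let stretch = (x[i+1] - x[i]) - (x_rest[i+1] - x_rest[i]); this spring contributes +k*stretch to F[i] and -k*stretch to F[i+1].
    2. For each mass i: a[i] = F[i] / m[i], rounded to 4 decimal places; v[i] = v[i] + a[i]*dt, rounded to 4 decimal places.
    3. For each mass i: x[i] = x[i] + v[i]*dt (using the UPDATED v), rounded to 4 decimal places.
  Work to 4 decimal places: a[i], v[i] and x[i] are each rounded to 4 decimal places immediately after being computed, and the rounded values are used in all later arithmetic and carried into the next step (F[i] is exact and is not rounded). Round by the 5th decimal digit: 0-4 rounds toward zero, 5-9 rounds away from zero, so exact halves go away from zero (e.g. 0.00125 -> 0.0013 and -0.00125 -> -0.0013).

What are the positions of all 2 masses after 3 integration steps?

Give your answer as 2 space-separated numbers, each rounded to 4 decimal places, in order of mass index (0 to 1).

Answer: 1.9063 8.2969

Derivation:
Step 0: x=[4.0000 8.0000] v=[-1.0000 0.0000]
Step 1: x=[3.0000 8.2500] v=[-2.0000 0.5000]
Step 2: x=[2.1250 8.4375] v=[-1.7500 0.3750]
Step 3: x=[1.9063 8.2969] v=[-0.4375 -0.2813]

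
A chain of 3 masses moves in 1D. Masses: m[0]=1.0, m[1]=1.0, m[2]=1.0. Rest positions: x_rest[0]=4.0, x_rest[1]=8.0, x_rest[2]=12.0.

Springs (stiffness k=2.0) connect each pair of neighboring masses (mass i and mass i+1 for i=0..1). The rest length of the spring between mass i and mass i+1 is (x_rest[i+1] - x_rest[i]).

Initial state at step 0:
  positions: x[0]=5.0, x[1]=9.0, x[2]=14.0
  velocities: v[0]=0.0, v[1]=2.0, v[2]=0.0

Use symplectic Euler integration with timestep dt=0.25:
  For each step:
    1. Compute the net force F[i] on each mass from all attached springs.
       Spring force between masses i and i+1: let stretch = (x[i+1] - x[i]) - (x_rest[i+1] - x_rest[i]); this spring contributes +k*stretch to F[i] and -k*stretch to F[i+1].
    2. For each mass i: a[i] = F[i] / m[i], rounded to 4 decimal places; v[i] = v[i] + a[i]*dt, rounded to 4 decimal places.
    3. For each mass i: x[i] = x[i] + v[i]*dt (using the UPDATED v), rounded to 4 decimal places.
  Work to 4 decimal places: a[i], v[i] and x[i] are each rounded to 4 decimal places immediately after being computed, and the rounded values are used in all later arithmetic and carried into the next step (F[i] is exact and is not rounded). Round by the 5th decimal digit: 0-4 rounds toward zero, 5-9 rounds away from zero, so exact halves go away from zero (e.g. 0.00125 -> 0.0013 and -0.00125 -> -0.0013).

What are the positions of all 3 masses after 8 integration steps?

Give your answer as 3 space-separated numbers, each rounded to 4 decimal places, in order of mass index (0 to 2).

Answer: 7.5426 9.9239 14.5340

Derivation:
Step 0: x=[5.0000 9.0000 14.0000] v=[0.0000 2.0000 0.0000]
Step 1: x=[5.0000 9.6250 13.8750] v=[0.0000 2.5000 -0.5000]
Step 2: x=[5.0781 10.2031 13.7188] v=[0.3125 2.3125 -0.6250]
Step 3: x=[5.2969 10.5801 13.6231] v=[0.8750 1.5079 -0.3829]
Step 4: x=[5.6761 10.6771 13.6470] v=[1.5166 0.3878 0.0956]
Step 5: x=[6.1804 10.5202 13.7997] v=[2.0171 -0.6278 0.6107]
Step 6: x=[6.7272 10.2307 14.0425] v=[2.1870 -1.1580 0.9710]
Step 7: x=[7.2119 9.9797 14.3088] v=[1.9388 -1.0039 1.0651]
Step 8: x=[7.5426 9.9239 14.5340] v=[1.3227 -0.2233 0.9006]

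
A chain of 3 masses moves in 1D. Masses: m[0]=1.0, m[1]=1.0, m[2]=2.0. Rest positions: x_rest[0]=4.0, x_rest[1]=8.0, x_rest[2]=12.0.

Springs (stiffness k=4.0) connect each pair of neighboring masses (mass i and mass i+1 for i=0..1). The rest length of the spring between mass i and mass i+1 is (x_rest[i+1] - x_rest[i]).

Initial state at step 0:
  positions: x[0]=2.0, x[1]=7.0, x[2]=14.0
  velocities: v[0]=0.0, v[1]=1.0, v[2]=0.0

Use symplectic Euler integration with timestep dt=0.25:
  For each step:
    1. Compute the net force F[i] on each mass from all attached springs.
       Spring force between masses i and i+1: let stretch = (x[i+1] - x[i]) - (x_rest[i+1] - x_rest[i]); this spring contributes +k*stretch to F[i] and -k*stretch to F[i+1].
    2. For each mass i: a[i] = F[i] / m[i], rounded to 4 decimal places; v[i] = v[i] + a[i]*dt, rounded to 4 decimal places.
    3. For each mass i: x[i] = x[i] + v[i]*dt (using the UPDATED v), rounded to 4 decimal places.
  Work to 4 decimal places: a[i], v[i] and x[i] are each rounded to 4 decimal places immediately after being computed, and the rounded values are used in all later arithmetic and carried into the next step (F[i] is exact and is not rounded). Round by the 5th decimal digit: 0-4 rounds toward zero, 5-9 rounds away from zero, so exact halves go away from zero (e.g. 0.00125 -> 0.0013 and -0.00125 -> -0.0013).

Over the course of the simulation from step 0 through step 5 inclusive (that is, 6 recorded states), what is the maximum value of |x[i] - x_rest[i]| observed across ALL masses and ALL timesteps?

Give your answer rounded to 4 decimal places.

Step 0: x=[2.0000 7.0000 14.0000] v=[0.0000 1.0000 0.0000]
Step 1: x=[2.2500 7.7500 13.6250] v=[1.0000 3.0000 -1.5000]
Step 2: x=[2.8750 8.5938 13.0156] v=[2.5000 3.3750 -2.4375]
Step 3: x=[3.9297 9.1133 12.3535] v=[4.2188 2.0780 -2.6484]
Step 4: x=[5.2803 9.1470 11.7864] v=[5.4024 0.1346 -2.2685]
Step 5: x=[6.5976 8.8738 11.3894] v=[5.2691 -1.0927 -1.5882]
Max displacement = 2.5976

Answer: 2.5976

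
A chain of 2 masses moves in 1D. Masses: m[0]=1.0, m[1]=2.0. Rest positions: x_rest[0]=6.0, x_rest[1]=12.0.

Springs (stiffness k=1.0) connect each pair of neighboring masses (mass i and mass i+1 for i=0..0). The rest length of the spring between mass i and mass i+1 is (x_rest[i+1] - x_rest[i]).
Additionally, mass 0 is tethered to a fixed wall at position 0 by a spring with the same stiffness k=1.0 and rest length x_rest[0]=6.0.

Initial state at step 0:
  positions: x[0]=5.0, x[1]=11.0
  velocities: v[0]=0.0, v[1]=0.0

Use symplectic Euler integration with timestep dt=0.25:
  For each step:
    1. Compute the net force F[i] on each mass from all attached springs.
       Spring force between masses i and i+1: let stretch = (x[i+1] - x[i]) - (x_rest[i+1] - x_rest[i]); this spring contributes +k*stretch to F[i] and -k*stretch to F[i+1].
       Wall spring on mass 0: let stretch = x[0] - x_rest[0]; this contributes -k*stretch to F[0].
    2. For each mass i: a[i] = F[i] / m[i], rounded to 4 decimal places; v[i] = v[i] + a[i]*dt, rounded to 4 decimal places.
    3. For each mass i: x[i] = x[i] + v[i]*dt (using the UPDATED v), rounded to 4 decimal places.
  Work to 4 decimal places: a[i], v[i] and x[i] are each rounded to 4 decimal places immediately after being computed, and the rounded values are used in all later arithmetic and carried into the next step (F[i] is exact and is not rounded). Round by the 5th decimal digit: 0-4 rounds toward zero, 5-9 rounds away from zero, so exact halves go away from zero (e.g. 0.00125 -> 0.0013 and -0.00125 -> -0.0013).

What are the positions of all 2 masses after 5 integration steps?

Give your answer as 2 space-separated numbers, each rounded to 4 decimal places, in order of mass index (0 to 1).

Step 0: x=[5.0000 11.0000] v=[0.0000 0.0000]
Step 1: x=[5.0625 11.0000] v=[0.2500 0.0000]
Step 2: x=[5.1797 11.0020] v=[0.4688 0.0078]
Step 3: x=[5.3371 11.0095] v=[0.6295 0.0300]
Step 4: x=[5.5154 11.0273] v=[0.7133 0.0710]
Step 5: x=[5.6935 11.0603] v=[0.7124 0.1320]

Answer: 5.6935 11.0603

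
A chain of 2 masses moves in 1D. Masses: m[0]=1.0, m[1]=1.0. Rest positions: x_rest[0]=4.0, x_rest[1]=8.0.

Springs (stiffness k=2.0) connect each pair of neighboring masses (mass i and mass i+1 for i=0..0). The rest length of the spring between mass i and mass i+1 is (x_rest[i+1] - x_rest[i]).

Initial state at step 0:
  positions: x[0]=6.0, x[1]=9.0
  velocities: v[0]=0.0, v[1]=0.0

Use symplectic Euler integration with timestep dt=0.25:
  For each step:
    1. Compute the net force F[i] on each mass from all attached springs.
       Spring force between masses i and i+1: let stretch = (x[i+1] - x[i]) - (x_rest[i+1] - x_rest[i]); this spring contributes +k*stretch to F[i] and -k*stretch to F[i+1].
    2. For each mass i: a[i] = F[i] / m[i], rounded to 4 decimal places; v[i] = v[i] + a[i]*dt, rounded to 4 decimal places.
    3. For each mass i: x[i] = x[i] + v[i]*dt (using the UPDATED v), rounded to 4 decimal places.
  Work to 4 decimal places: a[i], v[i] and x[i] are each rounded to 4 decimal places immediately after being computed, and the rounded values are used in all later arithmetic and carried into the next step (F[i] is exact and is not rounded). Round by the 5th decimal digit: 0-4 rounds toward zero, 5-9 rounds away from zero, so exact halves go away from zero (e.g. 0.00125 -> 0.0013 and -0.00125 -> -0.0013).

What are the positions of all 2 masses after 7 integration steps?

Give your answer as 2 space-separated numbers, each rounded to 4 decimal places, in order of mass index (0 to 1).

Answer: 5.0886 9.9117

Derivation:
Step 0: x=[6.0000 9.0000] v=[0.0000 0.0000]
Step 1: x=[5.8750 9.1250] v=[-0.5000 0.5000]
Step 2: x=[5.6563 9.3438] v=[-0.8750 0.8750]
Step 3: x=[5.3985 9.6016] v=[-1.0313 1.0313]
Step 4: x=[5.1661 9.8341] v=[-0.9298 0.9298]
Step 5: x=[5.0172 9.9831] v=[-0.5958 0.5958]
Step 6: x=[4.9890 10.0113] v=[-0.1129 0.1129]
Step 7: x=[5.0886 9.9117] v=[0.3983 -0.3983]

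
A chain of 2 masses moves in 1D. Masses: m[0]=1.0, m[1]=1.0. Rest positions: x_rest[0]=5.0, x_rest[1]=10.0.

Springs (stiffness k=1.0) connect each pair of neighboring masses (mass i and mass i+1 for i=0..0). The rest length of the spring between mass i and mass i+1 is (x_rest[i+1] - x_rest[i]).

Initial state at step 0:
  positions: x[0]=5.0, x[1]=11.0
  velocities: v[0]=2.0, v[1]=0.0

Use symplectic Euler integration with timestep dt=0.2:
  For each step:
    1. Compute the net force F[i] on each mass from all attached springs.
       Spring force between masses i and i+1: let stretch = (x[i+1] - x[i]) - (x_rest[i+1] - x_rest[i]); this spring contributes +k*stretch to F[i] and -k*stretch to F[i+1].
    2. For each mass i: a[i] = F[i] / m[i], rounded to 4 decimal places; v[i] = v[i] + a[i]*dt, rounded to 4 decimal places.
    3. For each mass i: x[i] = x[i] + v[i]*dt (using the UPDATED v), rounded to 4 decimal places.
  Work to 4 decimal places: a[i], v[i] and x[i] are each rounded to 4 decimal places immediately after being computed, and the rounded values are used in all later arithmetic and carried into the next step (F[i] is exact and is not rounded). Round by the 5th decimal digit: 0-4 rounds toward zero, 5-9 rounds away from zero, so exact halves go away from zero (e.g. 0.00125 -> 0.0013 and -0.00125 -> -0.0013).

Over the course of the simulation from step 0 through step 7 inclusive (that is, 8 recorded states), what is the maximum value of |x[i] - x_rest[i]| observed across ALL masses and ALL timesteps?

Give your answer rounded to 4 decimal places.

Step 0: x=[5.0000 11.0000] v=[2.0000 0.0000]
Step 1: x=[5.4400 10.9600] v=[2.2000 -0.2000]
Step 2: x=[5.9008 10.8992] v=[2.3040 -0.3040]
Step 3: x=[6.3615 10.8385] v=[2.3037 -0.3037]
Step 4: x=[6.8013 10.7987] v=[2.1991 -0.1991]
Step 5: x=[7.2010 10.7990] v=[1.9986 0.0014]
Step 6: x=[7.5446 10.8554] v=[1.7182 0.2818]
Step 7: x=[7.8207 10.9793] v=[1.3804 0.6196]
Max displacement = 2.8207

Answer: 2.8207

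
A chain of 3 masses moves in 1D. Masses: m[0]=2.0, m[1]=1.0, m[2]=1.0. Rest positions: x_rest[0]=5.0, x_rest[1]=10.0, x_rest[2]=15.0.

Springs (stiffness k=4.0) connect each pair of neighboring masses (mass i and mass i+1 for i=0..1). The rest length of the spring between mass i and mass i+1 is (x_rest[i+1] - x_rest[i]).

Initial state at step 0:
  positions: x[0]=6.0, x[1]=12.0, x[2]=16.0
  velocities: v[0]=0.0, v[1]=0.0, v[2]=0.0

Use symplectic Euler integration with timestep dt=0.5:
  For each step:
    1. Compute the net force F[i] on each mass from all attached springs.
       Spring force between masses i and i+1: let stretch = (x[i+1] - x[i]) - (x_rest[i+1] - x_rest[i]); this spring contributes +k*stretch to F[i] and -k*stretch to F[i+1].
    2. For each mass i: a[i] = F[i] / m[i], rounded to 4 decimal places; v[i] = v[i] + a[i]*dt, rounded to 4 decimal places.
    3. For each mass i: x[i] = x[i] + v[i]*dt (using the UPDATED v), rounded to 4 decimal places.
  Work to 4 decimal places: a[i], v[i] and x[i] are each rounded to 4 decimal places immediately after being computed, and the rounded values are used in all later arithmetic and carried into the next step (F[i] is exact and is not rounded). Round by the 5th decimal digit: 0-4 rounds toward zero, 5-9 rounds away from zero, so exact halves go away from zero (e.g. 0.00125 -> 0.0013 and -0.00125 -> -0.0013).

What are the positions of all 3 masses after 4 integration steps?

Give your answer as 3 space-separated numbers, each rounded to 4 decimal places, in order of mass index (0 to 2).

Step 0: x=[6.0000 12.0000 16.0000] v=[0.0000 0.0000 0.0000]
Step 1: x=[6.5000 10.0000 17.0000] v=[1.0000 -4.0000 2.0000]
Step 2: x=[6.2500 11.5000 16.0000] v=[-0.5000 3.0000 -2.0000]
Step 3: x=[6.1250 12.2500 15.5000] v=[-0.2500 1.5000 -1.0000]
Step 4: x=[6.5625 10.1250 16.7500] v=[0.8750 -4.2500 2.5000]

Answer: 6.5625 10.1250 16.7500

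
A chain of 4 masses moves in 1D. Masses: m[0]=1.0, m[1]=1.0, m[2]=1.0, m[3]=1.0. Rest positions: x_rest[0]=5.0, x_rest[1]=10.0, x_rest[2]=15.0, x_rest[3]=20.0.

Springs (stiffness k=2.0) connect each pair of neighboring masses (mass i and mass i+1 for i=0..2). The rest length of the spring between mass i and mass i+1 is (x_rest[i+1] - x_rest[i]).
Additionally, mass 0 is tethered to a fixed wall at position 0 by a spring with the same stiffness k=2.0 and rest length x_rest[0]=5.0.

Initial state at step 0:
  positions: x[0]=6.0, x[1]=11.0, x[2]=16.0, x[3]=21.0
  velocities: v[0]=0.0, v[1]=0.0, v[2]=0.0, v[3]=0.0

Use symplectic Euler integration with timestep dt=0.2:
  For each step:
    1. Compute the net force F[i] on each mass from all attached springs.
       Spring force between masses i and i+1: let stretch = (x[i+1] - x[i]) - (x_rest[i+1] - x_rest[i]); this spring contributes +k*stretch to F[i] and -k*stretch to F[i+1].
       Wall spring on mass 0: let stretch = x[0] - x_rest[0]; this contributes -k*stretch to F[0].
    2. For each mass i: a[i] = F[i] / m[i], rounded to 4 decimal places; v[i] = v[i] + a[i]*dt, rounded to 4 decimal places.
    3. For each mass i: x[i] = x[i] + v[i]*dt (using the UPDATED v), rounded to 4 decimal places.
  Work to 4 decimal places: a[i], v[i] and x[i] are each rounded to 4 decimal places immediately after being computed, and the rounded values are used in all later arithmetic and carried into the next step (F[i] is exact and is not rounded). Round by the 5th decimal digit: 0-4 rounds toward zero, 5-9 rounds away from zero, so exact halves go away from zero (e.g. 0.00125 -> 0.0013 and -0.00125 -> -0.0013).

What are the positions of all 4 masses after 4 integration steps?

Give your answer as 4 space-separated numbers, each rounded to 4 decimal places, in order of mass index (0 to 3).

Answer: 5.3746 10.9177 15.9967 21.0000

Derivation:
Step 0: x=[6.0000 11.0000 16.0000 21.0000] v=[0.0000 0.0000 0.0000 0.0000]
Step 1: x=[5.9200 11.0000 16.0000 21.0000] v=[-0.4000 0.0000 0.0000 0.0000]
Step 2: x=[5.7728 10.9936 16.0000 21.0000] v=[-0.7360 -0.0320 0.0000 0.0000]
Step 3: x=[5.5814 10.9700 15.9995 21.0000] v=[-0.9568 -0.1178 -0.0026 0.0000]
Step 4: x=[5.3746 10.9177 15.9967 21.0000] v=[-1.0339 -0.2614 -0.0142 -0.0002]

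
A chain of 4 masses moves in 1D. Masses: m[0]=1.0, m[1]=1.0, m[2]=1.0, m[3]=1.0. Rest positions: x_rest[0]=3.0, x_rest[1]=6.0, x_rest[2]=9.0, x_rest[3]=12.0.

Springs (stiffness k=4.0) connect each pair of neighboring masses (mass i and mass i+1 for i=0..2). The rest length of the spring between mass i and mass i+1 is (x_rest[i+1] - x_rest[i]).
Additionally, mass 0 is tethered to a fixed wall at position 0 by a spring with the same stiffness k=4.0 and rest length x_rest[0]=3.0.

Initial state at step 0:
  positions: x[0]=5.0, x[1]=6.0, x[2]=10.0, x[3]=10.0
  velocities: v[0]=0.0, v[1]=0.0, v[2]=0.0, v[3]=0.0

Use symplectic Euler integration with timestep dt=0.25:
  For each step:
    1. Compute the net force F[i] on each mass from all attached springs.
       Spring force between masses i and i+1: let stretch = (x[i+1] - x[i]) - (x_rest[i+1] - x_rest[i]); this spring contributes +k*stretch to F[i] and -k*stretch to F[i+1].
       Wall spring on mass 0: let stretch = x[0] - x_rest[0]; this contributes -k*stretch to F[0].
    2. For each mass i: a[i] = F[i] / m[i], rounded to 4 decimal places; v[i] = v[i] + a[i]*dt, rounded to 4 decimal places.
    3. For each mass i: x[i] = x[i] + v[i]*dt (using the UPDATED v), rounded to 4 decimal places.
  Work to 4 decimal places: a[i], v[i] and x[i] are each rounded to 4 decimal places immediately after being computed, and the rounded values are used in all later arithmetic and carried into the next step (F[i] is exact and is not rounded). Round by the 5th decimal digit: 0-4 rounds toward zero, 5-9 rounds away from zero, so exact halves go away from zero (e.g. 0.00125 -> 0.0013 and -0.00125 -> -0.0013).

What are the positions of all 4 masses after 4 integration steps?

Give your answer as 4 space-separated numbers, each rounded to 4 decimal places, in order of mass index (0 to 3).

Step 0: x=[5.0000 6.0000 10.0000 10.0000] v=[0.0000 0.0000 0.0000 0.0000]
Step 1: x=[4.0000 6.7500 9.0000 10.7500] v=[-4.0000 3.0000 -4.0000 3.0000]
Step 2: x=[2.6875 7.3750 7.8750 11.8125] v=[-5.2500 2.5000 -4.5000 4.2500]
Step 3: x=[1.8750 6.9531 7.6094 12.6406] v=[-3.2500 -1.6875 -1.0625 3.3125]
Step 4: x=[1.8633 5.4258 8.4375 12.9609] v=[-0.0469 -6.1093 3.3124 1.2813]

Answer: 1.8633 5.4258 8.4375 12.9609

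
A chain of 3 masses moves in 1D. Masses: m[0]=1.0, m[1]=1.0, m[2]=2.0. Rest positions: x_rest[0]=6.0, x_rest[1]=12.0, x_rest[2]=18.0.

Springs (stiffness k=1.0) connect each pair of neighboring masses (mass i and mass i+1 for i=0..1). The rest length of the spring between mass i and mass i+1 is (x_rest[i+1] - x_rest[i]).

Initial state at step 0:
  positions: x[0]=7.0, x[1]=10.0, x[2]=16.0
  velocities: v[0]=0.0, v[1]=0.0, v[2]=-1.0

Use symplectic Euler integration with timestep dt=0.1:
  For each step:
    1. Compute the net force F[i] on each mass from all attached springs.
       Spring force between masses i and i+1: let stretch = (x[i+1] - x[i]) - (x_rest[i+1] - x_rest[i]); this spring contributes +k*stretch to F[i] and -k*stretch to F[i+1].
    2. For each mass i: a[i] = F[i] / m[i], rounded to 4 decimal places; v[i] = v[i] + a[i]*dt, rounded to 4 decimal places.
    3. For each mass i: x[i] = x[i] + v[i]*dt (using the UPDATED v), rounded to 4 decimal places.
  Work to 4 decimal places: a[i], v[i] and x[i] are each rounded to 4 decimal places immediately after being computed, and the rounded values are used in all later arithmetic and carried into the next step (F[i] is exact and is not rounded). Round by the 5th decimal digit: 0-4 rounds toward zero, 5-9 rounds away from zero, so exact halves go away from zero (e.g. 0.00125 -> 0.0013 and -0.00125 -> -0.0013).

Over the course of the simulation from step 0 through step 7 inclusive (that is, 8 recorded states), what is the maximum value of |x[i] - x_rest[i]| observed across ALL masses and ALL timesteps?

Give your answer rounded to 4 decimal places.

Answer: 2.6551

Derivation:
Step 0: x=[7.0000 10.0000 16.0000] v=[0.0000 0.0000 -1.0000]
Step 1: x=[6.9700 10.0300 15.9000] v=[-0.3000 0.3000 -1.0000]
Step 2: x=[6.9106 10.0881 15.8007] v=[-0.5940 0.5810 -0.9935]
Step 3: x=[6.8230 10.1716 15.7028] v=[-0.8763 0.8345 -0.9791]
Step 4: x=[6.7089 10.2769 15.6072] v=[-1.1414 1.0528 -0.9557]
Step 5: x=[6.5704 10.3998 15.5150] v=[-1.3846 1.2290 -0.9222]
Step 6: x=[6.4102 10.5356 15.4272] v=[-1.6017 1.3576 -0.8780]
Step 7: x=[6.2313 10.6790 15.3449] v=[-1.7892 1.4342 -0.8226]
Max displacement = 2.6551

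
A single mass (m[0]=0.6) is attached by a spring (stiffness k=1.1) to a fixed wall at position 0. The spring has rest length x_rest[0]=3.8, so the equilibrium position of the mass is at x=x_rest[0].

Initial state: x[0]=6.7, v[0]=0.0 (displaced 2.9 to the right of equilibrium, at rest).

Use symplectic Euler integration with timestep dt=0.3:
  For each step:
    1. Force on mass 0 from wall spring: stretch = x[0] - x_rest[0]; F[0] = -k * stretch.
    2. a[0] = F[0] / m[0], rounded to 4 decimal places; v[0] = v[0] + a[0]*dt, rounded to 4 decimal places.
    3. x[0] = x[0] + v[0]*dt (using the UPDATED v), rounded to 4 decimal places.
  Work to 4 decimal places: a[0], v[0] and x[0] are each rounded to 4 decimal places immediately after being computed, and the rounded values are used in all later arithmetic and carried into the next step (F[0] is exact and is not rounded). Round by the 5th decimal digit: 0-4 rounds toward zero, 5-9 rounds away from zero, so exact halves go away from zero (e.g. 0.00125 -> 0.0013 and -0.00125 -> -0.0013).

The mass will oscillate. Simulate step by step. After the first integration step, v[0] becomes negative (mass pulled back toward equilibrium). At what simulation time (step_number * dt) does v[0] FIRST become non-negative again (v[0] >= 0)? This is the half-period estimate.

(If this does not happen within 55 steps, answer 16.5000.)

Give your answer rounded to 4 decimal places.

Answer: 2.4000

Derivation:
Step 0: x=[6.7000] v=[0.0000]
Step 1: x=[6.2215] v=[-1.5950]
Step 2: x=[5.3435] v=[-2.9268]
Step 3: x=[4.2108] v=[-3.7757]
Step 4: x=[3.0103] v=[-4.0016]
Step 5: x=[1.9401] v=[-3.5673]
Step 6: x=[1.1768] v=[-2.5444]
Step 7: x=[0.8463] v=[-1.1016]
Step 8: x=[1.0032] v=[0.5229]
First v>=0 after going negative at step 8, time=2.4000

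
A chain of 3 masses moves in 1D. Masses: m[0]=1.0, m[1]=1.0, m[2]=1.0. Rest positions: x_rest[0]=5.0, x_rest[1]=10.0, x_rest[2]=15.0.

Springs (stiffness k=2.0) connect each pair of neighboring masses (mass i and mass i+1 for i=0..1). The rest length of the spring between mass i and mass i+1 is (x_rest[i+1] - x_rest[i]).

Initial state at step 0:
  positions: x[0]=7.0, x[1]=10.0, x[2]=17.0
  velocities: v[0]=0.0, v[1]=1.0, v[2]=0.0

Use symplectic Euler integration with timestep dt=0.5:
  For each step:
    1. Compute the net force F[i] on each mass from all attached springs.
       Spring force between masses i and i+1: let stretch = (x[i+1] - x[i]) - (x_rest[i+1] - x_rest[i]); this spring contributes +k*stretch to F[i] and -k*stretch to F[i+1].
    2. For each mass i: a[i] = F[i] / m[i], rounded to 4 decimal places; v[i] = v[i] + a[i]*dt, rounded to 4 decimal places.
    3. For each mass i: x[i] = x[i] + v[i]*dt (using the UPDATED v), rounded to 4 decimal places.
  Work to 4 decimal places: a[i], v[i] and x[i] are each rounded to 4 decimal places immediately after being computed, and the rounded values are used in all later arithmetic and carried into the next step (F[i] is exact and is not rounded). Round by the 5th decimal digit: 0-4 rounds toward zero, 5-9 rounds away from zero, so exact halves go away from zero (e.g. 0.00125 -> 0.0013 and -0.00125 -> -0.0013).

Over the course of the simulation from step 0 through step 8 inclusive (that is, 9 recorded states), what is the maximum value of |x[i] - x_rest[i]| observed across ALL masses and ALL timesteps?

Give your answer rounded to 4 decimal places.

Answer: 4.0782

Derivation:
Step 0: x=[7.0000 10.0000 17.0000] v=[0.0000 1.0000 0.0000]
Step 1: x=[6.0000 12.5000 16.0000] v=[-2.0000 5.0000 -2.0000]
Step 2: x=[5.7500 13.5000 15.7500] v=[-0.5000 2.0000 -0.5000]
Step 3: x=[6.8750 11.7500 16.8750] v=[2.2500 -3.5000 2.2500]
Step 4: x=[7.9375 10.1250 17.9375] v=[2.1250 -3.2500 2.1250]
Step 5: x=[7.5938 11.3125 17.5938] v=[-0.6875 2.3750 -0.6875]
Step 6: x=[6.6094 13.7813 16.6094] v=[-1.9688 4.9376 -1.9688]
Step 7: x=[6.7110 14.0782 16.7110] v=[0.2031 0.5938 0.2031]
Step 8: x=[7.9962 12.0079 17.9962] v=[2.5703 -4.1406 2.5703]
Max displacement = 4.0782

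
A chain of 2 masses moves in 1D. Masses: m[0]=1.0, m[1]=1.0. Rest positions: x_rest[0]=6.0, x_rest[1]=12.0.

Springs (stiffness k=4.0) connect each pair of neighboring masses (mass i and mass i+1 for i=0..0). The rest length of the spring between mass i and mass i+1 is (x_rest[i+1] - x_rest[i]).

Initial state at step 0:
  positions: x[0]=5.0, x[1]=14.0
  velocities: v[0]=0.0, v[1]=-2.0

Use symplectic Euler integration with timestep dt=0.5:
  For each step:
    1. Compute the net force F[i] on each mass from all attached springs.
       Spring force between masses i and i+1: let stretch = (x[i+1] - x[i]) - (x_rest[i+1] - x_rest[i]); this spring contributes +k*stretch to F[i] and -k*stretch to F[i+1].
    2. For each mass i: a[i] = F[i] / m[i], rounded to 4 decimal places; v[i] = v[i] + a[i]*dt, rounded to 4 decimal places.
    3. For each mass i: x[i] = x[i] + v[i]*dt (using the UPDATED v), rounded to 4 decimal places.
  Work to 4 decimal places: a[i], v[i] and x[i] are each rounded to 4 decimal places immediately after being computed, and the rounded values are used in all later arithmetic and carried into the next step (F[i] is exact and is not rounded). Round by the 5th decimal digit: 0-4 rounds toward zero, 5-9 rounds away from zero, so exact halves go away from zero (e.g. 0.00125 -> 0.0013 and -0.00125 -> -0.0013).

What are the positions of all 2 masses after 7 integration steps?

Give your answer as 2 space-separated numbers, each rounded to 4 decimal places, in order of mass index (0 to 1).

Answer: 1.0000 11.0000

Derivation:
Step 0: x=[5.0000 14.0000] v=[0.0000 -2.0000]
Step 1: x=[8.0000 10.0000] v=[6.0000 -8.0000]
Step 2: x=[7.0000 10.0000] v=[-2.0000 0.0000]
Step 3: x=[3.0000 13.0000] v=[-8.0000 6.0000]
Step 4: x=[3.0000 12.0000] v=[0.0000 -2.0000]
Step 5: x=[6.0000 8.0000] v=[6.0000 -8.0000]
Step 6: x=[5.0000 8.0000] v=[-2.0000 0.0000]
Step 7: x=[1.0000 11.0000] v=[-8.0000 6.0000]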